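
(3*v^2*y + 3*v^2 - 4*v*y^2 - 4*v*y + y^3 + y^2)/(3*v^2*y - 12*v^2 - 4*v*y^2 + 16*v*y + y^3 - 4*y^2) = (y + 1)/(y - 4)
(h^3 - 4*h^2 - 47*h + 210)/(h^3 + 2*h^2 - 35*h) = (h - 6)/h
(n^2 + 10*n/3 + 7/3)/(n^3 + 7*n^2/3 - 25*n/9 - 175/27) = 9*(n + 1)/(9*n^2 - 25)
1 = 1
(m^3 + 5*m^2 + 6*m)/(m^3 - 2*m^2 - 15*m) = (m + 2)/(m - 5)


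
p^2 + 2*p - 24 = (p - 4)*(p + 6)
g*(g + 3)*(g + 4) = g^3 + 7*g^2 + 12*g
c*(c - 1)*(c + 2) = c^3 + c^2 - 2*c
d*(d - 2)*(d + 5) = d^3 + 3*d^2 - 10*d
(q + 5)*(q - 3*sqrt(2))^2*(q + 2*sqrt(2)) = q^4 - 4*sqrt(2)*q^3 + 5*q^3 - 20*sqrt(2)*q^2 - 6*q^2 - 30*q + 36*sqrt(2)*q + 180*sqrt(2)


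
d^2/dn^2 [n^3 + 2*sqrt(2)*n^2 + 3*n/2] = 6*n + 4*sqrt(2)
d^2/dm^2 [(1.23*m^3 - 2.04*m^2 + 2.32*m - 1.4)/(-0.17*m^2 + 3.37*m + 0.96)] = (5.55111512312578e-17*m^5 + 8.88178419700125e-16*m^4 - 26.13611*m^3 - 21.635448*m^2 - 13.885512*m + 51.027736)/(0.004913*m^6 - 0.292179*m^5 + 5.708787*m^4 - 34.972849*m^3 - 32.237856*m^2 - 9.317376*m - 0.884736)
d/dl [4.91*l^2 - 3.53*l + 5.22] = 9.82*l - 3.53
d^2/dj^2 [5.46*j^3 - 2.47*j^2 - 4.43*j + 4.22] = 32.76*j - 4.94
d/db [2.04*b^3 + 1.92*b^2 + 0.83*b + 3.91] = 6.12*b^2 + 3.84*b + 0.83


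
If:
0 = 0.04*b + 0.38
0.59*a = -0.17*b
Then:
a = 2.74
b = -9.50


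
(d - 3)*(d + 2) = d^2 - d - 6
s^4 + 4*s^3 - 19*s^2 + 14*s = s*(s - 2)*(s - 1)*(s + 7)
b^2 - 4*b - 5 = (b - 5)*(b + 1)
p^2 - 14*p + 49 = (p - 7)^2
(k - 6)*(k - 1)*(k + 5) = k^3 - 2*k^2 - 29*k + 30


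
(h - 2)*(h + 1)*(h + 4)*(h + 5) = h^4 + 8*h^3 + 9*h^2 - 38*h - 40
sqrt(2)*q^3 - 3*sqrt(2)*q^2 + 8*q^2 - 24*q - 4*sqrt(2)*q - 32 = (q - 4)*(q + 4*sqrt(2))*(sqrt(2)*q + sqrt(2))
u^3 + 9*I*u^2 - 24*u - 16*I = (u + I)*(u + 4*I)^2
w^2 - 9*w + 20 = (w - 5)*(w - 4)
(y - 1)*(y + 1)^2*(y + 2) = y^4 + 3*y^3 + y^2 - 3*y - 2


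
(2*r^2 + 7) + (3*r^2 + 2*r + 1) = 5*r^2 + 2*r + 8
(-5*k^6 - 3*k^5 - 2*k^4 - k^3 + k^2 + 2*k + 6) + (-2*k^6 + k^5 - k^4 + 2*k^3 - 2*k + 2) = -7*k^6 - 2*k^5 - 3*k^4 + k^3 + k^2 + 8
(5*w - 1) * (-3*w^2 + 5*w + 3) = -15*w^3 + 28*w^2 + 10*w - 3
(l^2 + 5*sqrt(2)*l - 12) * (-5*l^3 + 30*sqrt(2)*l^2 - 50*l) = -5*l^5 + 5*sqrt(2)*l^4 + 310*l^3 - 610*sqrt(2)*l^2 + 600*l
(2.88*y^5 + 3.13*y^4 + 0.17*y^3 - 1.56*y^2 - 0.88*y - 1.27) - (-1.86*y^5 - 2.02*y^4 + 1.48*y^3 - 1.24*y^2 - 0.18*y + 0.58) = 4.74*y^5 + 5.15*y^4 - 1.31*y^3 - 0.32*y^2 - 0.7*y - 1.85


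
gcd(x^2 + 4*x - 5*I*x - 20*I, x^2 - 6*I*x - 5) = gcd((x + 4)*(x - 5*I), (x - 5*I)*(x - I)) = x - 5*I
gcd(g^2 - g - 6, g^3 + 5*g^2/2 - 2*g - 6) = g + 2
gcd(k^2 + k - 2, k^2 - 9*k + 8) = k - 1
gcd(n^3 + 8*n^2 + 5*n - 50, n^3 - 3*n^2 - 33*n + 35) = n + 5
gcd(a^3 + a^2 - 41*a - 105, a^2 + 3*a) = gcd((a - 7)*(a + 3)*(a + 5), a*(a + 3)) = a + 3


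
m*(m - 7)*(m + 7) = m^3 - 49*m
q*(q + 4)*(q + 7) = q^3 + 11*q^2 + 28*q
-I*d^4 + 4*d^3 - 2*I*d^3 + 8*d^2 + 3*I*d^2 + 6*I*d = d*(d + 2)*(d + 3*I)*(-I*d + 1)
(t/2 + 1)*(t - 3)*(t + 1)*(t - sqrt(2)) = t^4/2 - sqrt(2)*t^3/2 - 7*t^2/2 - 3*t + 7*sqrt(2)*t/2 + 3*sqrt(2)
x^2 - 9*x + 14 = (x - 7)*(x - 2)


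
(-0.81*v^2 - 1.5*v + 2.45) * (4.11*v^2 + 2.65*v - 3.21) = -3.3291*v^4 - 8.3115*v^3 + 8.6946*v^2 + 11.3075*v - 7.8645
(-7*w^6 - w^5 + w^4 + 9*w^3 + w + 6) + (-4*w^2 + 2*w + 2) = -7*w^6 - w^5 + w^4 + 9*w^3 - 4*w^2 + 3*w + 8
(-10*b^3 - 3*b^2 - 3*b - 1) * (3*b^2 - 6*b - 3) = -30*b^5 + 51*b^4 + 39*b^3 + 24*b^2 + 15*b + 3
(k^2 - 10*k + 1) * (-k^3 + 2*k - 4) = -k^5 + 10*k^4 + k^3 - 24*k^2 + 42*k - 4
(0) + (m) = m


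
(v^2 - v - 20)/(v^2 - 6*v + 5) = (v + 4)/(v - 1)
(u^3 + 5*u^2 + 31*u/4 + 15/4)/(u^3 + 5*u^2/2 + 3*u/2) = (u + 5/2)/u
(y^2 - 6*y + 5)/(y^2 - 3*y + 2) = (y - 5)/(y - 2)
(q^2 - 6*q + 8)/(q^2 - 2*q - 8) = (q - 2)/(q + 2)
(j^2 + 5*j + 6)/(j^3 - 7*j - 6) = (j + 3)/(j^2 - 2*j - 3)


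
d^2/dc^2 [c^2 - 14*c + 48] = 2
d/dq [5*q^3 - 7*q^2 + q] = 15*q^2 - 14*q + 1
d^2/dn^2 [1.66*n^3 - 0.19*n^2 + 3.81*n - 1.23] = 9.96*n - 0.38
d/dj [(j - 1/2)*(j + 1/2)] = 2*j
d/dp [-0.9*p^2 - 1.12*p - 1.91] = -1.8*p - 1.12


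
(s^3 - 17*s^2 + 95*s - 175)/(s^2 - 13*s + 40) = (s^2 - 12*s + 35)/(s - 8)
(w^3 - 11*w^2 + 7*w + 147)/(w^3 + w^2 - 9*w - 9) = (w^2 - 14*w + 49)/(w^2 - 2*w - 3)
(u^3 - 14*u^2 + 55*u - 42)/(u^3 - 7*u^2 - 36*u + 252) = (u - 1)/(u + 6)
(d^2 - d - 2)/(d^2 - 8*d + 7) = (d^2 - d - 2)/(d^2 - 8*d + 7)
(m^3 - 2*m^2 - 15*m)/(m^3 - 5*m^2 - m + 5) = m*(m + 3)/(m^2 - 1)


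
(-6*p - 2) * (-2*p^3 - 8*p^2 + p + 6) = 12*p^4 + 52*p^3 + 10*p^2 - 38*p - 12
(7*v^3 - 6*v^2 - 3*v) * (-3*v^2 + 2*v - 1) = -21*v^5 + 32*v^4 - 10*v^3 + 3*v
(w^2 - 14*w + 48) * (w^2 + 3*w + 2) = w^4 - 11*w^3 + 8*w^2 + 116*w + 96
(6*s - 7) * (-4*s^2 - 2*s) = -24*s^3 + 16*s^2 + 14*s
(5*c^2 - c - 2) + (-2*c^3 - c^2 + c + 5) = -2*c^3 + 4*c^2 + 3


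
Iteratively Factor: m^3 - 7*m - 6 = (m + 2)*(m^2 - 2*m - 3) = (m + 1)*(m + 2)*(m - 3)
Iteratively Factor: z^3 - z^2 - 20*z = (z - 5)*(z^2 + 4*z) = (z - 5)*(z + 4)*(z)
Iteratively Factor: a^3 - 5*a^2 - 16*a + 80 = (a - 5)*(a^2 - 16) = (a - 5)*(a - 4)*(a + 4)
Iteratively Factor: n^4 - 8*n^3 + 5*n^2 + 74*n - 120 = (n + 3)*(n^3 - 11*n^2 + 38*n - 40) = (n - 2)*(n + 3)*(n^2 - 9*n + 20) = (n - 5)*(n - 2)*(n + 3)*(n - 4)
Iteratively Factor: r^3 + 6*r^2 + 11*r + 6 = (r + 2)*(r^2 + 4*r + 3) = (r + 1)*(r + 2)*(r + 3)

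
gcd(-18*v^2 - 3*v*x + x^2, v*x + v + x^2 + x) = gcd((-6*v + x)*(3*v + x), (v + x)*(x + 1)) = 1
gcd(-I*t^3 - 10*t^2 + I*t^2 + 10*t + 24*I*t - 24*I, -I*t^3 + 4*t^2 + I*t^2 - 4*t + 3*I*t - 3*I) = t - 1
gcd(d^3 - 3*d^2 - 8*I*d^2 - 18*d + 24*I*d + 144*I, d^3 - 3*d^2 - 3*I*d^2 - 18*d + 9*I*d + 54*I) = d^2 - 3*d - 18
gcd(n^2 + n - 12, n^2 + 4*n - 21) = n - 3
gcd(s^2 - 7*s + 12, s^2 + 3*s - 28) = s - 4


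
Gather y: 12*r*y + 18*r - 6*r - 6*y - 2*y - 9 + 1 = 12*r + y*(12*r - 8) - 8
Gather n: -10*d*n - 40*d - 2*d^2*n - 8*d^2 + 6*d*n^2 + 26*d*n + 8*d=-8*d^2 + 6*d*n^2 - 32*d + n*(-2*d^2 + 16*d)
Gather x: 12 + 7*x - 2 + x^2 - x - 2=x^2 + 6*x + 8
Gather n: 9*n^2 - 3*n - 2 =9*n^2 - 3*n - 2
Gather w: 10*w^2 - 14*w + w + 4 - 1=10*w^2 - 13*w + 3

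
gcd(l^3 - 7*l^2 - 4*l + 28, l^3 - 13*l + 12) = 1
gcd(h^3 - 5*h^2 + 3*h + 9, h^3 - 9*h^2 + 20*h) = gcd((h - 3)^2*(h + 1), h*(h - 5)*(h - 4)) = 1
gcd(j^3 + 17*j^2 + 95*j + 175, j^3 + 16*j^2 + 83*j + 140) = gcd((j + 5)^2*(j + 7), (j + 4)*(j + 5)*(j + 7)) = j^2 + 12*j + 35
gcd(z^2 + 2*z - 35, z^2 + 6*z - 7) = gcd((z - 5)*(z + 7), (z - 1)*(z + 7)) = z + 7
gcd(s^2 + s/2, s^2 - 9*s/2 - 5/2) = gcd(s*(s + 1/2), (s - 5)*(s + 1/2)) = s + 1/2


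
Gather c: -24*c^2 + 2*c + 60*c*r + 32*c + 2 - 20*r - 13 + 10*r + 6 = -24*c^2 + c*(60*r + 34) - 10*r - 5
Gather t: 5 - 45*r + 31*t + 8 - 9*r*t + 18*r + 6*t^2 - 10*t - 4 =-27*r + 6*t^2 + t*(21 - 9*r) + 9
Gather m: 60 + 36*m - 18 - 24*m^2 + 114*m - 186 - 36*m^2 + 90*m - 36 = -60*m^2 + 240*m - 180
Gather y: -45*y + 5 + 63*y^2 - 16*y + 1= 63*y^2 - 61*y + 6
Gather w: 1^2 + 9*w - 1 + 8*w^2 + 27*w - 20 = 8*w^2 + 36*w - 20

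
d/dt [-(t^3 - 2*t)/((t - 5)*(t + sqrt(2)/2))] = 2*(2*t*(t - 5)*(t^2 - 2) + t*(2*t + sqrt(2))*(t^2 - 2) + (2 - 3*t^2)*(t - 5)*(2*t + sqrt(2)))/((t - 5)^2*(2*t + sqrt(2))^2)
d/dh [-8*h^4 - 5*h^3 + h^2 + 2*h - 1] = -32*h^3 - 15*h^2 + 2*h + 2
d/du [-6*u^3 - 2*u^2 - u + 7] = -18*u^2 - 4*u - 1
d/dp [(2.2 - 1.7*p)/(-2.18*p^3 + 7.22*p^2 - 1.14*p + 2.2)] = (-7.412*p^3 + 26.662*p^2 - 31.768*p - 1.232)/(4.7524*p^6 - 31.4792*p^5 + 57.0988*p^4 - 26.0536*p^3 + 33.0676*p^2 - 5.016*p + 4.84)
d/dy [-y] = -1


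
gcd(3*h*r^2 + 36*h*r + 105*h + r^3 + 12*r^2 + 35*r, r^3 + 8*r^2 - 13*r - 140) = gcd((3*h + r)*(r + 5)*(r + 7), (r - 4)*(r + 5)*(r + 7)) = r^2 + 12*r + 35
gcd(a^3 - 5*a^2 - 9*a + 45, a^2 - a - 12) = a + 3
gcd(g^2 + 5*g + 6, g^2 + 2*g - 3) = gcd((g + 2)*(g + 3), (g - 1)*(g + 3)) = g + 3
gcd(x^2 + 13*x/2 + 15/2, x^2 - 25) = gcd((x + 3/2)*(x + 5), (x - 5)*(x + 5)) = x + 5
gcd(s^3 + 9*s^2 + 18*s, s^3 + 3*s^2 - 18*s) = s^2 + 6*s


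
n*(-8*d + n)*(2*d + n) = -16*d^2*n - 6*d*n^2 + n^3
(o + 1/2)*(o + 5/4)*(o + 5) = o^3 + 27*o^2/4 + 75*o/8 + 25/8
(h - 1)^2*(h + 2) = h^3 - 3*h + 2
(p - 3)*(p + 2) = p^2 - p - 6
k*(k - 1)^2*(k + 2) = k^4 - 3*k^2 + 2*k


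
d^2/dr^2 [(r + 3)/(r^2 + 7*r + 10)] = 2*((r + 3)*(2*r + 7)^2 - (3*r + 10)*(r^2 + 7*r + 10))/(r^2 + 7*r + 10)^3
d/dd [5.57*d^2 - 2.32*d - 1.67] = 11.14*d - 2.32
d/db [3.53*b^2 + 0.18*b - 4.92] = 7.06*b + 0.18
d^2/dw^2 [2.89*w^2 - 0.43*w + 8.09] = 5.78000000000000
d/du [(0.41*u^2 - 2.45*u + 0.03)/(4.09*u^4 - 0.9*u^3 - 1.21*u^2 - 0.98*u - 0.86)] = (-3.3538*u^5 + 30.4305*u^4 - 4.9008*u^3 - 3.2853*u^2 - 0.6326*u + 2.1364)/(16.7281*u^8 - 7.362*u^7 - 9.0878*u^6 - 5.8384*u^5 - 3.8067*u^4 + 3.9196*u^3 + 3.0416*u^2 + 1.6856*u + 0.7396)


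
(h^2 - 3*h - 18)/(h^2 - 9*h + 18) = (h + 3)/(h - 3)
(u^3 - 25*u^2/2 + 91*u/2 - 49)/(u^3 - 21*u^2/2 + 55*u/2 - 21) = (2*u - 7)/(2*u - 3)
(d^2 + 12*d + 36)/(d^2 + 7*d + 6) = (d + 6)/(d + 1)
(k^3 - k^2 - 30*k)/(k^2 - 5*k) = (k^2 - k - 30)/(k - 5)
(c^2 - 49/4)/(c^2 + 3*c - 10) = (c^2 - 49/4)/(c^2 + 3*c - 10)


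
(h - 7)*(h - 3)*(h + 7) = h^3 - 3*h^2 - 49*h + 147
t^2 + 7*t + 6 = (t + 1)*(t + 6)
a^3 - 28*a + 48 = (a - 4)*(a - 2)*(a + 6)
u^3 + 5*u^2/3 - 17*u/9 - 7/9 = (u - 1)*(u + 1/3)*(u + 7/3)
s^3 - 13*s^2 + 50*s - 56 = (s - 7)*(s - 4)*(s - 2)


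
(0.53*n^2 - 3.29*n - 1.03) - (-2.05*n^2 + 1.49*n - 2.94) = 2.58*n^2 - 4.78*n + 1.91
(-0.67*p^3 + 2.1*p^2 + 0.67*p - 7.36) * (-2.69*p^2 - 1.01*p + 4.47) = 1.8023*p^5 - 4.9723*p^4 - 6.9182*p^3 + 28.5087*p^2 + 10.4285*p - 32.8992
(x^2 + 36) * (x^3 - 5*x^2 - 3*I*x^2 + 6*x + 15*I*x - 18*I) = x^5 - 5*x^4 - 3*I*x^4 + 42*x^3 + 15*I*x^3 - 180*x^2 - 126*I*x^2 + 216*x + 540*I*x - 648*I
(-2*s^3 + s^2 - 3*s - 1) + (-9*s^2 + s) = -2*s^3 - 8*s^2 - 2*s - 1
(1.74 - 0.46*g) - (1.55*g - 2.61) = 4.35 - 2.01*g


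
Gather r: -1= -1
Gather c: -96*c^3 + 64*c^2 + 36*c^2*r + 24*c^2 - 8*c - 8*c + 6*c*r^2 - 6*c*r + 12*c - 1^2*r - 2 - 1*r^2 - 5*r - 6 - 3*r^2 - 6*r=-96*c^3 + c^2*(36*r + 88) + c*(6*r^2 - 6*r - 4) - 4*r^2 - 12*r - 8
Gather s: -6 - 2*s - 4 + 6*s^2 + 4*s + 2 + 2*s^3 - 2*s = 2*s^3 + 6*s^2 - 8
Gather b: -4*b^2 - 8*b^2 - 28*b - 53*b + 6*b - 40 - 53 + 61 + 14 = -12*b^2 - 75*b - 18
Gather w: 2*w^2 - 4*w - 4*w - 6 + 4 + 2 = 2*w^2 - 8*w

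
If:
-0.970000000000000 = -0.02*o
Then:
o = 48.50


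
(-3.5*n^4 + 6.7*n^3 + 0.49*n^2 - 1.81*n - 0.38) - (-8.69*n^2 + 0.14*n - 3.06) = -3.5*n^4 + 6.7*n^3 + 9.18*n^2 - 1.95*n + 2.68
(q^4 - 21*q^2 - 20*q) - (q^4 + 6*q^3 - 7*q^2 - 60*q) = -6*q^3 - 14*q^2 + 40*q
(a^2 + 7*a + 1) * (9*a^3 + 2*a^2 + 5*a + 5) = 9*a^5 + 65*a^4 + 28*a^3 + 42*a^2 + 40*a + 5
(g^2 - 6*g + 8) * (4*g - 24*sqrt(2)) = 4*g^3 - 24*sqrt(2)*g^2 - 24*g^2 + 32*g + 144*sqrt(2)*g - 192*sqrt(2)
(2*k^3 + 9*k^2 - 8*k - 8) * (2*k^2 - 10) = 4*k^5 + 18*k^4 - 36*k^3 - 106*k^2 + 80*k + 80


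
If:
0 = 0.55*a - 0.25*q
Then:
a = 0.454545454545455*q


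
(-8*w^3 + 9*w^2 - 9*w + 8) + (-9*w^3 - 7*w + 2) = -17*w^3 + 9*w^2 - 16*w + 10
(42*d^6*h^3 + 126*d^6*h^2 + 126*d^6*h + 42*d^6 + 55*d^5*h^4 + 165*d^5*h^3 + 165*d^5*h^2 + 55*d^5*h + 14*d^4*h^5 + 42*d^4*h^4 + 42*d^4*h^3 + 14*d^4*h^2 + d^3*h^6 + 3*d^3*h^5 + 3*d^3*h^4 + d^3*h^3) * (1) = 42*d^6*h^3 + 126*d^6*h^2 + 126*d^6*h + 42*d^6 + 55*d^5*h^4 + 165*d^5*h^3 + 165*d^5*h^2 + 55*d^5*h + 14*d^4*h^5 + 42*d^4*h^4 + 42*d^4*h^3 + 14*d^4*h^2 + d^3*h^6 + 3*d^3*h^5 + 3*d^3*h^4 + d^3*h^3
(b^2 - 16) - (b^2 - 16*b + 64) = 16*b - 80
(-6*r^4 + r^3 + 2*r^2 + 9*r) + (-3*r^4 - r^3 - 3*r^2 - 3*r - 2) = -9*r^4 - r^2 + 6*r - 2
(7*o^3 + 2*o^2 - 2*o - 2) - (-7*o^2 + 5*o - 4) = 7*o^3 + 9*o^2 - 7*o + 2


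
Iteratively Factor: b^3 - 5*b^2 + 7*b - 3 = (b - 3)*(b^2 - 2*b + 1) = (b - 3)*(b - 1)*(b - 1)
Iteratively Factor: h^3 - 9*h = (h)*(h^2 - 9) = h*(h + 3)*(h - 3)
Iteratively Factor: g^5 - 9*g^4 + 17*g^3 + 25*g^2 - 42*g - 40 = (g - 2)*(g^4 - 7*g^3 + 3*g^2 + 31*g + 20) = (g - 4)*(g - 2)*(g^3 - 3*g^2 - 9*g - 5) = (g - 5)*(g - 4)*(g - 2)*(g^2 + 2*g + 1) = (g - 5)*(g - 4)*(g - 2)*(g + 1)*(g + 1)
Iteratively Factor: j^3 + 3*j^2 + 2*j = (j)*(j^2 + 3*j + 2) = j*(j + 1)*(j + 2)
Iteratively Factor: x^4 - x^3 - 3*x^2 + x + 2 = (x + 1)*(x^3 - 2*x^2 - x + 2) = (x + 1)^2*(x^2 - 3*x + 2) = (x - 2)*(x + 1)^2*(x - 1)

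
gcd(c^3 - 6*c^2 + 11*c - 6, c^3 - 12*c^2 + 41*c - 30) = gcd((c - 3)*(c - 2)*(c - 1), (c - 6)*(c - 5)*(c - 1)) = c - 1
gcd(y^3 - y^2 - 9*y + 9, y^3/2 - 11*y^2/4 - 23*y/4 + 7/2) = 1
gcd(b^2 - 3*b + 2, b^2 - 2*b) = b - 2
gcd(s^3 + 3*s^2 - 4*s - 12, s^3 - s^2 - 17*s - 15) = s + 3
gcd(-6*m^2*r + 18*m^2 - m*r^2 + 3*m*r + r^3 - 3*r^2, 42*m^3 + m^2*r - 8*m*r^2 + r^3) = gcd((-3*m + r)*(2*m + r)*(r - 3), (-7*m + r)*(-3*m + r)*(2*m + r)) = -6*m^2 - m*r + r^2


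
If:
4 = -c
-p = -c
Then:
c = -4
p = -4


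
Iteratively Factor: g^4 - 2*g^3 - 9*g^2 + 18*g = (g)*(g^3 - 2*g^2 - 9*g + 18) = g*(g + 3)*(g^2 - 5*g + 6) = g*(g - 3)*(g + 3)*(g - 2)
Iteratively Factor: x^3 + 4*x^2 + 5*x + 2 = (x + 1)*(x^2 + 3*x + 2) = (x + 1)*(x + 2)*(x + 1)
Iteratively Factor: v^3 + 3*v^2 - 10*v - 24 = (v + 2)*(v^2 + v - 12) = (v + 2)*(v + 4)*(v - 3)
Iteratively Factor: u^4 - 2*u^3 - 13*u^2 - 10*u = (u - 5)*(u^3 + 3*u^2 + 2*u) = u*(u - 5)*(u^2 + 3*u + 2) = u*(u - 5)*(u + 2)*(u + 1)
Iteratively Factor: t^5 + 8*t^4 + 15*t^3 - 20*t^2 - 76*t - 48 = (t - 2)*(t^4 + 10*t^3 + 35*t^2 + 50*t + 24) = (t - 2)*(t + 3)*(t^3 + 7*t^2 + 14*t + 8) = (t - 2)*(t + 1)*(t + 3)*(t^2 + 6*t + 8) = (t - 2)*(t + 1)*(t + 2)*(t + 3)*(t + 4)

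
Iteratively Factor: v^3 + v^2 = (v)*(v^2 + v) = v^2*(v + 1)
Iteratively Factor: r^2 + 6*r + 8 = (r + 2)*(r + 4)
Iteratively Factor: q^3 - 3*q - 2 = (q - 2)*(q^2 + 2*q + 1) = (q - 2)*(q + 1)*(q + 1)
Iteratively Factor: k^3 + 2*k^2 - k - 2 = (k + 1)*(k^2 + k - 2) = (k - 1)*(k + 1)*(k + 2)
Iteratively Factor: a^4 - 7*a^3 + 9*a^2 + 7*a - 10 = (a - 1)*(a^3 - 6*a^2 + 3*a + 10) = (a - 2)*(a - 1)*(a^2 - 4*a - 5) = (a - 2)*(a - 1)*(a + 1)*(a - 5)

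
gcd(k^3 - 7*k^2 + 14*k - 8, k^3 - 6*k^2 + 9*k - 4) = k^2 - 5*k + 4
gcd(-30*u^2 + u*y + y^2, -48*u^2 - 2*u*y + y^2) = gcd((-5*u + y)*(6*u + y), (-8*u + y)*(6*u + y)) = 6*u + y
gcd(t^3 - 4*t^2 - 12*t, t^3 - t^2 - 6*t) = t^2 + 2*t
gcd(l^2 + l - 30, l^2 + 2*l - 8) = 1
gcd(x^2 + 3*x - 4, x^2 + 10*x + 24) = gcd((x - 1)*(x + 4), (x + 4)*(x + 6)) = x + 4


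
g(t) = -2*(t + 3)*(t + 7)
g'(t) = -4*t - 20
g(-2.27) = -6.91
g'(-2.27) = -10.92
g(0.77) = -58.59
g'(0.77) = -23.08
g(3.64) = -141.30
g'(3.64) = -34.56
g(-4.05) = 6.20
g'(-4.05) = -3.80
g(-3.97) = 5.88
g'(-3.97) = -4.12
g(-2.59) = -3.62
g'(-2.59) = -9.64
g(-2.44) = -5.11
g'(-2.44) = -10.24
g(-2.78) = -1.86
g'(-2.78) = -8.88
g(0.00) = -42.00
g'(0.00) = -20.00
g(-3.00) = 0.00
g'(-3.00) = -8.00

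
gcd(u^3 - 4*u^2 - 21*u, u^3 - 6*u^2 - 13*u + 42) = u^2 - 4*u - 21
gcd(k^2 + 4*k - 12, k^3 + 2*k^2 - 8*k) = k - 2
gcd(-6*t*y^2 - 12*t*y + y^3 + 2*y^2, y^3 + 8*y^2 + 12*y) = y^2 + 2*y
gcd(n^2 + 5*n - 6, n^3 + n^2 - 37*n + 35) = n - 1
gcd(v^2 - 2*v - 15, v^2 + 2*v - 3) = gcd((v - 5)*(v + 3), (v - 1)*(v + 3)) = v + 3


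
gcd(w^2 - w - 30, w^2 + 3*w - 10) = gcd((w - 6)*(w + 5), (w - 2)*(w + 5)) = w + 5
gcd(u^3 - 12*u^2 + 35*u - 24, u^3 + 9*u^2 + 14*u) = 1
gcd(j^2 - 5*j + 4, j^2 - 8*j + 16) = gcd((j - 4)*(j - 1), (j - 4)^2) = j - 4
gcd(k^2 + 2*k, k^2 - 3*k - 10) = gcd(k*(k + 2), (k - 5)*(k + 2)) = k + 2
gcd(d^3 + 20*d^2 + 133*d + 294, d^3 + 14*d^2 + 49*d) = d^2 + 14*d + 49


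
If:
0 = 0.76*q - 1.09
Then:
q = 1.43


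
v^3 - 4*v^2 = v^2*(v - 4)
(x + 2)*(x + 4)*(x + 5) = x^3 + 11*x^2 + 38*x + 40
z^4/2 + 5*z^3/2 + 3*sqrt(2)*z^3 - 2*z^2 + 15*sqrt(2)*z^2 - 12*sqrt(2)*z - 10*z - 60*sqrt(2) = (z/2 + 1)*(z - 2)*(z + 5)*(z + 6*sqrt(2))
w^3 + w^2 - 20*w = w*(w - 4)*(w + 5)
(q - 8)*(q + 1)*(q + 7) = q^3 - 57*q - 56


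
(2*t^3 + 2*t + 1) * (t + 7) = 2*t^4 + 14*t^3 + 2*t^2 + 15*t + 7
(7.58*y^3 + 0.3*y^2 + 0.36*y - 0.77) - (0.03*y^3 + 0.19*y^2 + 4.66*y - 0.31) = 7.55*y^3 + 0.11*y^2 - 4.3*y - 0.46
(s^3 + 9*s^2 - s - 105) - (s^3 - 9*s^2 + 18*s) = 18*s^2 - 19*s - 105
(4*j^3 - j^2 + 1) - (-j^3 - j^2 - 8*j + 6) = 5*j^3 + 8*j - 5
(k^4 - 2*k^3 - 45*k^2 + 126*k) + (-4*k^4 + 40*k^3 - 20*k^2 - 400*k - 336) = -3*k^4 + 38*k^3 - 65*k^2 - 274*k - 336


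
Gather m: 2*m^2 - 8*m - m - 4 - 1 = 2*m^2 - 9*m - 5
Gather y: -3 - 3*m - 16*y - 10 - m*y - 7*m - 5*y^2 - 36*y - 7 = -10*m - 5*y^2 + y*(-m - 52) - 20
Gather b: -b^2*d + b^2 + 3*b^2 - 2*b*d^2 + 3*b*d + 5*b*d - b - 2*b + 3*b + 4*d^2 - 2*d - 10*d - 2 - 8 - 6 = b^2*(4 - d) + b*(-2*d^2 + 8*d) + 4*d^2 - 12*d - 16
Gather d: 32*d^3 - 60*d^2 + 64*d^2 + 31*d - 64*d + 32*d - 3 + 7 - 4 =32*d^3 + 4*d^2 - d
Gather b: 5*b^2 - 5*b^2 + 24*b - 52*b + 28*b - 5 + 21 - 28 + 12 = 0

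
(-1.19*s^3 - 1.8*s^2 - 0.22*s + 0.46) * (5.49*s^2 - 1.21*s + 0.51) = -6.5331*s^5 - 8.4421*s^4 + 0.3633*s^3 + 1.8736*s^2 - 0.6688*s + 0.2346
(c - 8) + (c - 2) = 2*c - 10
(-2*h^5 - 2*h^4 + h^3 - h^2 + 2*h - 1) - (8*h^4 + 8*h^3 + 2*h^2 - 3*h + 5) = -2*h^5 - 10*h^4 - 7*h^3 - 3*h^2 + 5*h - 6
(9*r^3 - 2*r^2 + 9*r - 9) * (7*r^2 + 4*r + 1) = 63*r^5 + 22*r^4 + 64*r^3 - 29*r^2 - 27*r - 9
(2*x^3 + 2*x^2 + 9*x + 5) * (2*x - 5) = 4*x^4 - 6*x^3 + 8*x^2 - 35*x - 25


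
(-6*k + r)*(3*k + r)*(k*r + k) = -18*k^3*r - 18*k^3 - 3*k^2*r^2 - 3*k^2*r + k*r^3 + k*r^2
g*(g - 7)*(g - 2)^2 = g^4 - 11*g^3 + 32*g^2 - 28*g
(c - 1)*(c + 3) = c^2 + 2*c - 3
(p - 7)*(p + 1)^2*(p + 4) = p^4 - p^3 - 33*p^2 - 59*p - 28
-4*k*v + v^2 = v*(-4*k + v)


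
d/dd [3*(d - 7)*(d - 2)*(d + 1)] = 9*d^2 - 48*d + 15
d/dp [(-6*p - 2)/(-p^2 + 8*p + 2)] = 2*(-3*p^2 - 2*p + 2)/(p^4 - 16*p^3 + 60*p^2 + 32*p + 4)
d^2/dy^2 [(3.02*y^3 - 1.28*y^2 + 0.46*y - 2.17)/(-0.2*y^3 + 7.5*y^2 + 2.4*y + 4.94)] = (-4.44089209850063e-16*y^7 - 8.95760000000001*y^6 - 8.80799999999954*y^5 - 26.93712*y^4 + 56.3449600000002*y^3 + 221.29692*y^2 - 92.7114720000001*y - 62.417864)/(0.008*y^9 - 0.9*y^8 + 33.462*y^7 - 400.8678*y^6 - 357.084*y^5 - 948.9978*y^4 - 532.70184*y^3 - 634.4442*y^2 - 175.70592*y - 120.553784)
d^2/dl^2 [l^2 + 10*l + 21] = 2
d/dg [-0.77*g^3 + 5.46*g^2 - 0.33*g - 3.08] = -2.31*g^2 + 10.92*g - 0.33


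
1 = 1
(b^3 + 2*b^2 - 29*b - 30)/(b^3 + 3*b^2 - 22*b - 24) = (b - 5)/(b - 4)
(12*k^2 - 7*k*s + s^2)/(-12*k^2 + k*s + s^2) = (-4*k + s)/(4*k + s)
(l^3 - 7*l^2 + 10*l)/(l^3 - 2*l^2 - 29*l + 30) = l*(l^2 - 7*l + 10)/(l^3 - 2*l^2 - 29*l + 30)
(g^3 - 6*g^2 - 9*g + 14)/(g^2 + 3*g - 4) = (g^2 - 5*g - 14)/(g + 4)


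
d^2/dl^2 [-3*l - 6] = 0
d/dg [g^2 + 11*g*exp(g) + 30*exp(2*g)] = 11*g*exp(g) + 2*g + 60*exp(2*g) + 11*exp(g)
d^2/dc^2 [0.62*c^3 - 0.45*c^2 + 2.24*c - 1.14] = 3.72*c - 0.9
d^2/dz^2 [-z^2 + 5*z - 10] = -2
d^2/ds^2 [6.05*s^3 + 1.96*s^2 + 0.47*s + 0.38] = 36.3*s + 3.92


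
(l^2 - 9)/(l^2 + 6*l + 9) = (l - 3)/(l + 3)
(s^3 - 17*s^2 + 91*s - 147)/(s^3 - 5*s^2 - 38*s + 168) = (s^2 - 10*s + 21)/(s^2 + 2*s - 24)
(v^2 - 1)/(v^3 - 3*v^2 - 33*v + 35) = (v + 1)/(v^2 - 2*v - 35)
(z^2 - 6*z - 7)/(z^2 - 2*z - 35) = (z + 1)/(z + 5)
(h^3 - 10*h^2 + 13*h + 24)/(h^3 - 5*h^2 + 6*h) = (h^2 - 7*h - 8)/(h*(h - 2))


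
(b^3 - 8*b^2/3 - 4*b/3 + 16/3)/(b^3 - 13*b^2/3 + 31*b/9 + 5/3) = 3*(3*b^3 - 8*b^2 - 4*b + 16)/(9*b^3 - 39*b^2 + 31*b + 15)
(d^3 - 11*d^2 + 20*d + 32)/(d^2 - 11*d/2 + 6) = 2*(d^2 - 7*d - 8)/(2*d - 3)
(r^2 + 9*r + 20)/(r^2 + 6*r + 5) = (r + 4)/(r + 1)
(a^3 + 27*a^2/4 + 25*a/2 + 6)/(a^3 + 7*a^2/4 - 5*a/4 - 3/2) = (a + 4)/(a - 1)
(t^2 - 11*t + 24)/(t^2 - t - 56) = (t - 3)/(t + 7)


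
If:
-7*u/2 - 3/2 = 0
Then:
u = -3/7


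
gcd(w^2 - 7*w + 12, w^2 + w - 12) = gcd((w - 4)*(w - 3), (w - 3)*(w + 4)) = w - 3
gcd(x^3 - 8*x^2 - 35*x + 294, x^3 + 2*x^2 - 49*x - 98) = x - 7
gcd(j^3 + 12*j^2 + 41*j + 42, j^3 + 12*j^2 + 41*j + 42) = j^3 + 12*j^2 + 41*j + 42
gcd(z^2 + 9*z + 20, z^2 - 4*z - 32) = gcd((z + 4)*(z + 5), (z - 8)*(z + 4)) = z + 4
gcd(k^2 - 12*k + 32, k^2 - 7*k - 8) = k - 8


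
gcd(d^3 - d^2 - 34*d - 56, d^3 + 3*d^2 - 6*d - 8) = d + 4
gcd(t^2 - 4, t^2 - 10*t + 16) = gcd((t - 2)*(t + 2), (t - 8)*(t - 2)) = t - 2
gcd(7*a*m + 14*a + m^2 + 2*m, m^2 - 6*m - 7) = 1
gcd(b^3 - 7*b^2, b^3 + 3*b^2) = b^2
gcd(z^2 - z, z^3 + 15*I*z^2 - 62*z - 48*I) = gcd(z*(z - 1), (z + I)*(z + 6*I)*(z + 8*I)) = 1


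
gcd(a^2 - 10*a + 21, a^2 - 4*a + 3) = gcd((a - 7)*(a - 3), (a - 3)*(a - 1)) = a - 3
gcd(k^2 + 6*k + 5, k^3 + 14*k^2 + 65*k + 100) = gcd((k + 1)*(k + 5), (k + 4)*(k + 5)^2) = k + 5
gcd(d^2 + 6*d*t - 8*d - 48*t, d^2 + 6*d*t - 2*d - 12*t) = d + 6*t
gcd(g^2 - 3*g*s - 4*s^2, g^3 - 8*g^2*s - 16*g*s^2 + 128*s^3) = -g + 4*s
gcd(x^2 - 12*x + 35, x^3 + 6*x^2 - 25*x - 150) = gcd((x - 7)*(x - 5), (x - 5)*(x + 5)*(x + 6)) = x - 5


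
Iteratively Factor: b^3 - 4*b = (b + 2)*(b^2 - 2*b) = b*(b + 2)*(b - 2)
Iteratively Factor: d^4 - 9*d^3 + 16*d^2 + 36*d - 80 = (d + 2)*(d^3 - 11*d^2 + 38*d - 40) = (d - 4)*(d + 2)*(d^2 - 7*d + 10) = (d - 4)*(d - 2)*(d + 2)*(d - 5)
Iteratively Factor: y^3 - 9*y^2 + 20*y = (y)*(y^2 - 9*y + 20) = y*(y - 4)*(y - 5)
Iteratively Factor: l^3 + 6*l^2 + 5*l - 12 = (l + 3)*(l^2 + 3*l - 4) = (l - 1)*(l + 3)*(l + 4)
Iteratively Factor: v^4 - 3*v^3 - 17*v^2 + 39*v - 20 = (v + 4)*(v^3 - 7*v^2 + 11*v - 5) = (v - 1)*(v + 4)*(v^2 - 6*v + 5) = (v - 1)^2*(v + 4)*(v - 5)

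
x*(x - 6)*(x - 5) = x^3 - 11*x^2 + 30*x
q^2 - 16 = (q - 4)*(q + 4)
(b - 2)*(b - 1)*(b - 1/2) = b^3 - 7*b^2/2 + 7*b/2 - 1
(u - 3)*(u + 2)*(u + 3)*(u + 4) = u^4 + 6*u^3 - u^2 - 54*u - 72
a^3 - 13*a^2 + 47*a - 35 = (a - 7)*(a - 5)*(a - 1)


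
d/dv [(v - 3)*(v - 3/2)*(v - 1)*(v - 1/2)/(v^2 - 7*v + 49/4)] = 2*(8*v^4 - 80*v^3 + 252*v^2 - 293*v + 108)/(8*v^3 - 84*v^2 + 294*v - 343)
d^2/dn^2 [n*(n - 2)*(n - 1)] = 6*n - 6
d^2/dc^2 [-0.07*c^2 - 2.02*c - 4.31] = -0.140000000000000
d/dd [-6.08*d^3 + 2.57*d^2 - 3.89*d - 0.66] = -18.24*d^2 + 5.14*d - 3.89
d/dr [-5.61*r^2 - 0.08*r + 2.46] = -11.22*r - 0.08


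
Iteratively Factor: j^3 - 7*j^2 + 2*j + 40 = (j + 2)*(j^2 - 9*j + 20) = (j - 4)*(j + 2)*(j - 5)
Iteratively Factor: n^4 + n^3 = (n + 1)*(n^3) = n*(n + 1)*(n^2) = n^2*(n + 1)*(n)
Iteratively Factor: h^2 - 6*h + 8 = (h - 2)*(h - 4)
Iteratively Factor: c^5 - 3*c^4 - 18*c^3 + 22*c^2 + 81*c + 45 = (c + 1)*(c^4 - 4*c^3 - 14*c^2 + 36*c + 45) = (c - 5)*(c + 1)*(c^3 + c^2 - 9*c - 9) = (c - 5)*(c + 1)*(c + 3)*(c^2 - 2*c - 3) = (c - 5)*(c + 1)^2*(c + 3)*(c - 3)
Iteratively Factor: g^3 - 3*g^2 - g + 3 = (g - 3)*(g^2 - 1) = (g - 3)*(g - 1)*(g + 1)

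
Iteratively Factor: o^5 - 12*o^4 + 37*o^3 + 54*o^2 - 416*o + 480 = (o - 4)*(o^4 - 8*o^3 + 5*o^2 + 74*o - 120) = (o - 4)^2*(o^3 - 4*o^2 - 11*o + 30) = (o - 4)^2*(o + 3)*(o^2 - 7*o + 10) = (o - 4)^2*(o - 2)*(o + 3)*(o - 5)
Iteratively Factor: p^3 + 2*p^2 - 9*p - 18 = (p - 3)*(p^2 + 5*p + 6) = (p - 3)*(p + 3)*(p + 2)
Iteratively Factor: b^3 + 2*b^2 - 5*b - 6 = (b + 3)*(b^2 - b - 2) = (b + 1)*(b + 3)*(b - 2)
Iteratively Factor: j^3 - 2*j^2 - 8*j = (j - 4)*(j^2 + 2*j) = (j - 4)*(j + 2)*(j)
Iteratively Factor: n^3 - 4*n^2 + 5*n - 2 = (n - 2)*(n^2 - 2*n + 1) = (n - 2)*(n - 1)*(n - 1)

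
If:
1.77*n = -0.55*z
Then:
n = -0.310734463276836*z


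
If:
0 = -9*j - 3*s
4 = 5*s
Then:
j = -4/15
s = 4/5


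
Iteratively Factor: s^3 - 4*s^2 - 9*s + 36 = (s + 3)*(s^2 - 7*s + 12) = (s - 3)*(s + 3)*(s - 4)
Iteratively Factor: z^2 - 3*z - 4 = (z + 1)*(z - 4)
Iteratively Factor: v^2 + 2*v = (v)*(v + 2)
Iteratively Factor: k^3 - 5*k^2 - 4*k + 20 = (k - 5)*(k^2 - 4) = (k - 5)*(k + 2)*(k - 2)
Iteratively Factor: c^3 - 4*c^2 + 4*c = (c - 2)*(c^2 - 2*c) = c*(c - 2)*(c - 2)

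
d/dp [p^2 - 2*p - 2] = 2*p - 2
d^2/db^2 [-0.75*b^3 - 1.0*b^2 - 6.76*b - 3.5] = -4.5*b - 2.0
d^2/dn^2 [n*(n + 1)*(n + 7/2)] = 6*n + 9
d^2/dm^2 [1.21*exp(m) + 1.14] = 1.21*exp(m)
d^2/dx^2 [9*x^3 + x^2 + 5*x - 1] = 54*x + 2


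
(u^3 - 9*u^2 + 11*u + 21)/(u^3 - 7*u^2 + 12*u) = (u^2 - 6*u - 7)/(u*(u - 4))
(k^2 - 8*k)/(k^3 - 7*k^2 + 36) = k*(k - 8)/(k^3 - 7*k^2 + 36)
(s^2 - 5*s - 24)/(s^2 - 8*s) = (s + 3)/s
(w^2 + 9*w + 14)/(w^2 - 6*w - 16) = (w + 7)/(w - 8)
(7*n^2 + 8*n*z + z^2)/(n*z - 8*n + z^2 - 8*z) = (7*n + z)/(z - 8)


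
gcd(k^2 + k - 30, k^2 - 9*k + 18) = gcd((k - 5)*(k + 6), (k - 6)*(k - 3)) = 1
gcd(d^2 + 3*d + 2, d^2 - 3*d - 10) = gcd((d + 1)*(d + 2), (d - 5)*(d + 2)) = d + 2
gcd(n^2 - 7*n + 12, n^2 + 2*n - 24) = n - 4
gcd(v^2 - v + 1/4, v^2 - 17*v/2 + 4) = v - 1/2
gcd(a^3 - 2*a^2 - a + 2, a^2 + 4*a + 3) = a + 1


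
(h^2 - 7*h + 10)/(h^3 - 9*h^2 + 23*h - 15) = (h - 2)/(h^2 - 4*h + 3)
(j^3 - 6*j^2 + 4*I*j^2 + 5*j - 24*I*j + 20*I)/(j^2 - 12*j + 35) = (j^2 + j*(-1 + 4*I) - 4*I)/(j - 7)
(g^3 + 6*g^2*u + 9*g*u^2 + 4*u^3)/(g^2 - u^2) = (-g^2 - 5*g*u - 4*u^2)/(-g + u)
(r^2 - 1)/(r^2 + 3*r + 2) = (r - 1)/(r + 2)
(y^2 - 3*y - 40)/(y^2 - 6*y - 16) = (y + 5)/(y + 2)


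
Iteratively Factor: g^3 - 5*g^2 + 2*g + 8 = (g - 4)*(g^2 - g - 2) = (g - 4)*(g + 1)*(g - 2)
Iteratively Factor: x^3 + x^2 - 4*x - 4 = (x - 2)*(x^2 + 3*x + 2) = (x - 2)*(x + 2)*(x + 1)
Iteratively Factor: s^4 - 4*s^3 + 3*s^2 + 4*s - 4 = (s - 2)*(s^3 - 2*s^2 - s + 2) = (s - 2)*(s + 1)*(s^2 - 3*s + 2) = (s - 2)^2*(s + 1)*(s - 1)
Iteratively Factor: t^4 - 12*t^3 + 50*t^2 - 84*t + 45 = (t - 3)*(t^3 - 9*t^2 + 23*t - 15) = (t - 5)*(t - 3)*(t^2 - 4*t + 3) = (t - 5)*(t - 3)^2*(t - 1)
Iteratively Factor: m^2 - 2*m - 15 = (m + 3)*(m - 5)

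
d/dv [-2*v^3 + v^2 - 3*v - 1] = -6*v^2 + 2*v - 3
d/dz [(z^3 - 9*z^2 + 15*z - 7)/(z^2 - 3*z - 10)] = (z^4 - 6*z^3 - 18*z^2 + 194*z - 171)/(z^4 - 6*z^3 - 11*z^2 + 60*z + 100)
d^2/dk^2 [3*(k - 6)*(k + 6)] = 6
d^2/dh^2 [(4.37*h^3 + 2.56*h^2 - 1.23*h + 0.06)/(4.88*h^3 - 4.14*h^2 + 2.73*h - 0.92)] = (4.54747350886464e-13*h^7 + 298.505696*h^6 - 525.0636*h^5 + 197.048544*h^4 + 221.838578*h^3 - 179.657496*h^2 + 47.849016*h - 1.407676)/(116.214272*h^9 - 295.774848*h^8 + 445.96368*h^7 - 467.614104*h^6 + 361.005444*h^5 - 213.409962*h^4 + 95.125857*h^3 - 31.082292*h^2 + 6.932016*h - 0.778688)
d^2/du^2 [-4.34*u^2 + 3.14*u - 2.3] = -8.68000000000000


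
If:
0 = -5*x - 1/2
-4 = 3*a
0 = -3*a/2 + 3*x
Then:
No Solution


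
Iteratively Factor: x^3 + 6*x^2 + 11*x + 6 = (x + 1)*(x^2 + 5*x + 6) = (x + 1)*(x + 3)*(x + 2)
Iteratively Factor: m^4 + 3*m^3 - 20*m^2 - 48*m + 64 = (m - 1)*(m^3 + 4*m^2 - 16*m - 64) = (m - 1)*(m + 4)*(m^2 - 16) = (m - 4)*(m - 1)*(m + 4)*(m + 4)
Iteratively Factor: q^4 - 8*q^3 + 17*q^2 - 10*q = (q)*(q^3 - 8*q^2 + 17*q - 10) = q*(q - 2)*(q^2 - 6*q + 5) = q*(q - 2)*(q - 1)*(q - 5)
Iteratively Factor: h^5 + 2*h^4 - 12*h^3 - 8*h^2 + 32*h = (h - 2)*(h^4 + 4*h^3 - 4*h^2 - 16*h) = h*(h - 2)*(h^3 + 4*h^2 - 4*h - 16) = h*(h - 2)*(h + 2)*(h^2 + 2*h - 8) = h*(h - 2)*(h + 2)*(h + 4)*(h - 2)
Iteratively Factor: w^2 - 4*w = (w)*(w - 4)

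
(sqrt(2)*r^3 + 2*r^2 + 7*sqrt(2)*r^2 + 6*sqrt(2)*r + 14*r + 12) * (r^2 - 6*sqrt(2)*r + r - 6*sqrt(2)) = sqrt(2)*r^5 - 10*r^4 + 8*sqrt(2)*r^4 - 80*r^3 + sqrt(2)*r^3 - 130*r^2 - 90*sqrt(2)*r^2 - 156*sqrt(2)*r - 60*r - 72*sqrt(2)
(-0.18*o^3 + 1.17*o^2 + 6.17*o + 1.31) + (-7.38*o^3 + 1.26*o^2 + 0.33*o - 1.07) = -7.56*o^3 + 2.43*o^2 + 6.5*o + 0.24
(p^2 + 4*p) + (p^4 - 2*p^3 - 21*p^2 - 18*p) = p^4 - 2*p^3 - 20*p^2 - 14*p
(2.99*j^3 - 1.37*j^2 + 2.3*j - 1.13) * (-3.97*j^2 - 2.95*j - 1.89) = -11.8703*j^5 - 3.3816*j^4 - 10.7406*j^3 + 0.290399999999999*j^2 - 1.0135*j + 2.1357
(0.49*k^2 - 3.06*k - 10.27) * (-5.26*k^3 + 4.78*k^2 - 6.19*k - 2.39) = -2.5774*k^5 + 18.4378*k^4 + 36.3603*k^3 - 31.3203*k^2 + 70.8847*k + 24.5453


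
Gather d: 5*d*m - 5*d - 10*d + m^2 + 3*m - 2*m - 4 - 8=d*(5*m - 15) + m^2 + m - 12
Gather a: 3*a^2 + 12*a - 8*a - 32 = 3*a^2 + 4*a - 32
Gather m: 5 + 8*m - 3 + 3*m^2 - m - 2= 3*m^2 + 7*m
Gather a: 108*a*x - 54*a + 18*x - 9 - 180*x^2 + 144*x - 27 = a*(108*x - 54) - 180*x^2 + 162*x - 36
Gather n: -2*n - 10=-2*n - 10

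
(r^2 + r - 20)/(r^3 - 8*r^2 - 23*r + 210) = (r - 4)/(r^2 - 13*r + 42)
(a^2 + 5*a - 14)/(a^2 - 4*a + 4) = (a + 7)/(a - 2)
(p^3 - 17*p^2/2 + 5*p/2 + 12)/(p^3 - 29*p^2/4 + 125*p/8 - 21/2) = 4*(p^2 - 7*p - 8)/(4*p^2 - 23*p + 28)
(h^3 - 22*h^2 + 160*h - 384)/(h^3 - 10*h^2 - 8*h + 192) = (h - 8)/(h + 4)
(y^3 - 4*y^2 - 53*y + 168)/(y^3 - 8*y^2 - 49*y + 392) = (y - 3)/(y - 7)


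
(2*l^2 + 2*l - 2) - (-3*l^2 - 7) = 5*l^2 + 2*l + 5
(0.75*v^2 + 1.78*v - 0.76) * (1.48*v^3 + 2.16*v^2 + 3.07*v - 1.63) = 1.11*v^5 + 4.2544*v^4 + 5.0225*v^3 + 2.6005*v^2 - 5.2346*v + 1.2388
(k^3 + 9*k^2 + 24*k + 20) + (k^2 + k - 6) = k^3 + 10*k^2 + 25*k + 14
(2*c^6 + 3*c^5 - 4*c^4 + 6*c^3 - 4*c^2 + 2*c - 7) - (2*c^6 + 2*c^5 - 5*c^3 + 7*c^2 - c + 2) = c^5 - 4*c^4 + 11*c^3 - 11*c^2 + 3*c - 9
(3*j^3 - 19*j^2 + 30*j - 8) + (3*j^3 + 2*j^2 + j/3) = 6*j^3 - 17*j^2 + 91*j/3 - 8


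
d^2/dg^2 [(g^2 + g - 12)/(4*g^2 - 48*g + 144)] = (13*g + 12)/(2*(g^4 - 24*g^3 + 216*g^2 - 864*g + 1296))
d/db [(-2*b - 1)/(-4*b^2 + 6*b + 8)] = (-4*b^2 - 4*b - 5)/(2*(4*b^4 - 12*b^3 - 7*b^2 + 24*b + 16))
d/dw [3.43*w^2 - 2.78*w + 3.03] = 6.86*w - 2.78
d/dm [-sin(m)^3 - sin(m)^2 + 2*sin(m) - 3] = (-3*sin(m)^2 - 2*sin(m) + 2)*cos(m)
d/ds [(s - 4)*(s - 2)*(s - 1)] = 3*s^2 - 14*s + 14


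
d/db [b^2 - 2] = 2*b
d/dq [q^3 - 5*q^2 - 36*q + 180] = 3*q^2 - 10*q - 36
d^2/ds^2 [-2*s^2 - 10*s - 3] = -4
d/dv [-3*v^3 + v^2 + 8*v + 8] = -9*v^2 + 2*v + 8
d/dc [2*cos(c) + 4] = -2*sin(c)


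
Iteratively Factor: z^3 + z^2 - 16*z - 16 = (z - 4)*(z^2 + 5*z + 4) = (z - 4)*(z + 4)*(z + 1)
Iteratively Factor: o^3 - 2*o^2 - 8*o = (o)*(o^2 - 2*o - 8) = o*(o - 4)*(o + 2)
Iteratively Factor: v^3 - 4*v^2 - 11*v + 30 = (v - 2)*(v^2 - 2*v - 15) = (v - 2)*(v + 3)*(v - 5)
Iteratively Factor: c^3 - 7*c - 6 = (c + 2)*(c^2 - 2*c - 3) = (c + 1)*(c + 2)*(c - 3)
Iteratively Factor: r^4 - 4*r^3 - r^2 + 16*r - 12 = (r - 2)*(r^3 - 2*r^2 - 5*r + 6) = (r - 2)*(r - 1)*(r^2 - r - 6) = (r - 2)*(r - 1)*(r + 2)*(r - 3)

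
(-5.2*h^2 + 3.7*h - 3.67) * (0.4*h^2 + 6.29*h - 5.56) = -2.08*h^4 - 31.228*h^3 + 50.717*h^2 - 43.6563*h + 20.4052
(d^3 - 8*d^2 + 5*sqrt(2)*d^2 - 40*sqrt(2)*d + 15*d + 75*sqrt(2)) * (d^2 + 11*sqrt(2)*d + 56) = d^5 - 8*d^4 + 16*sqrt(2)*d^4 - 128*sqrt(2)*d^3 + 181*d^3 - 1328*d^2 + 520*sqrt(2)*d^2 - 2240*sqrt(2)*d + 2490*d + 4200*sqrt(2)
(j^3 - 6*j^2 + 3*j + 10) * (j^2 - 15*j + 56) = j^5 - 21*j^4 + 149*j^3 - 371*j^2 + 18*j + 560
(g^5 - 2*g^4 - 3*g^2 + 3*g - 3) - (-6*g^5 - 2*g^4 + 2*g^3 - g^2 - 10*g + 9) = 7*g^5 - 2*g^3 - 2*g^2 + 13*g - 12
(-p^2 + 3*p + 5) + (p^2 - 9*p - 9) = -6*p - 4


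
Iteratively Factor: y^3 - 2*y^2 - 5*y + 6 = (y - 3)*(y^2 + y - 2) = (y - 3)*(y - 1)*(y + 2)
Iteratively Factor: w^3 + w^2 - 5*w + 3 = (w - 1)*(w^2 + 2*w - 3) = (w - 1)*(w + 3)*(w - 1)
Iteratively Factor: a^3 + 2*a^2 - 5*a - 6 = (a + 1)*(a^2 + a - 6) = (a + 1)*(a + 3)*(a - 2)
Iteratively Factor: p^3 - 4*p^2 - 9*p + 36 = (p - 3)*(p^2 - p - 12) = (p - 4)*(p - 3)*(p + 3)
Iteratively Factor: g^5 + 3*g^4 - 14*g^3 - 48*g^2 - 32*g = (g + 1)*(g^4 + 2*g^3 - 16*g^2 - 32*g) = (g + 1)*(g + 2)*(g^3 - 16*g) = (g - 4)*(g + 1)*(g + 2)*(g^2 + 4*g) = (g - 4)*(g + 1)*(g + 2)*(g + 4)*(g)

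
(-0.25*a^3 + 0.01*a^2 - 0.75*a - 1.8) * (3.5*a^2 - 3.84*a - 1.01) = -0.875*a^5 + 0.995*a^4 - 2.4109*a^3 - 3.4301*a^2 + 7.6695*a + 1.818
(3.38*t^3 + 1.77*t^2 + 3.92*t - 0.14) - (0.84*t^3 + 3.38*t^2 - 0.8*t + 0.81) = 2.54*t^3 - 1.61*t^2 + 4.72*t - 0.95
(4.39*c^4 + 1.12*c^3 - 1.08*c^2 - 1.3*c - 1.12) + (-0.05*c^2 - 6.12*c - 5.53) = 4.39*c^4 + 1.12*c^3 - 1.13*c^2 - 7.42*c - 6.65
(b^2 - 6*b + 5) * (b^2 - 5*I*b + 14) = b^4 - 6*b^3 - 5*I*b^3 + 19*b^2 + 30*I*b^2 - 84*b - 25*I*b + 70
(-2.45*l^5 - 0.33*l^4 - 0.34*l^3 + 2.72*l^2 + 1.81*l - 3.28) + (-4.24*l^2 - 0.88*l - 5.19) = -2.45*l^5 - 0.33*l^4 - 0.34*l^3 - 1.52*l^2 + 0.93*l - 8.47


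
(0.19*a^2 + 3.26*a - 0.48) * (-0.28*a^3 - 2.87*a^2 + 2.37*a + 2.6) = -0.0532*a^5 - 1.4581*a^4 - 8.7715*a^3 + 9.5978*a^2 + 7.3384*a - 1.248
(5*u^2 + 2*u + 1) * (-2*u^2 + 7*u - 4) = -10*u^4 + 31*u^3 - 8*u^2 - u - 4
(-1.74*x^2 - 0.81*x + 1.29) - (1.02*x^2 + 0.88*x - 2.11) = -2.76*x^2 - 1.69*x + 3.4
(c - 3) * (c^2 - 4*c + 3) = c^3 - 7*c^2 + 15*c - 9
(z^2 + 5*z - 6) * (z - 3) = z^3 + 2*z^2 - 21*z + 18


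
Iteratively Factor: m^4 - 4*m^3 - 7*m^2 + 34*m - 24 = (m - 4)*(m^3 - 7*m + 6) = (m - 4)*(m + 3)*(m^2 - 3*m + 2) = (m - 4)*(m - 1)*(m + 3)*(m - 2)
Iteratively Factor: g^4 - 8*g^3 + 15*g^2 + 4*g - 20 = (g + 1)*(g^3 - 9*g^2 + 24*g - 20) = (g - 5)*(g + 1)*(g^2 - 4*g + 4) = (g - 5)*(g - 2)*(g + 1)*(g - 2)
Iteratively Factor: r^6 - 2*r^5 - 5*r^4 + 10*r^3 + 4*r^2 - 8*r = (r - 1)*(r^5 - r^4 - 6*r^3 + 4*r^2 + 8*r) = (r - 1)*(r + 1)*(r^4 - 2*r^3 - 4*r^2 + 8*r) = (r - 1)*(r + 1)*(r + 2)*(r^3 - 4*r^2 + 4*r) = (r - 2)*(r - 1)*(r + 1)*(r + 2)*(r^2 - 2*r) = (r - 2)^2*(r - 1)*(r + 1)*(r + 2)*(r)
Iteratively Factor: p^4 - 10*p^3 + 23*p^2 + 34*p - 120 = (p - 3)*(p^3 - 7*p^2 + 2*p + 40) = (p - 4)*(p - 3)*(p^2 - 3*p - 10) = (p - 4)*(p - 3)*(p + 2)*(p - 5)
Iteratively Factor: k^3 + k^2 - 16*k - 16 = (k - 4)*(k^2 + 5*k + 4) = (k - 4)*(k + 1)*(k + 4)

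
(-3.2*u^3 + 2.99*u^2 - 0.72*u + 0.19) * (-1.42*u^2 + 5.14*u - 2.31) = 4.544*u^5 - 20.6938*u^4 + 23.783*u^3 - 10.8775*u^2 + 2.6398*u - 0.4389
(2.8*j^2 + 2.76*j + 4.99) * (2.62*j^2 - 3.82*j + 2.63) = 7.336*j^4 - 3.4648*j^3 + 9.8946*j^2 - 11.803*j + 13.1237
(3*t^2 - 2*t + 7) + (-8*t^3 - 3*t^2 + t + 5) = -8*t^3 - t + 12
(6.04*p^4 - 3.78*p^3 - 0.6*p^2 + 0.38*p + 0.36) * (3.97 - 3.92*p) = -23.6768*p^5 + 38.7964*p^4 - 12.6546*p^3 - 3.8716*p^2 + 0.0974000000000002*p + 1.4292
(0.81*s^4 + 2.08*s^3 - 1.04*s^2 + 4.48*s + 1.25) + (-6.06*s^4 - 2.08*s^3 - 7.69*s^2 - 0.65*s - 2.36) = -5.25*s^4 - 8.73*s^2 + 3.83*s - 1.11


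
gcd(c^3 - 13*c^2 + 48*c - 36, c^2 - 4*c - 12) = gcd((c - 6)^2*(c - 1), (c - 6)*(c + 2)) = c - 6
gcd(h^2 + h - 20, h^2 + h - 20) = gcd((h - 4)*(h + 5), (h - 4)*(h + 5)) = h^2 + h - 20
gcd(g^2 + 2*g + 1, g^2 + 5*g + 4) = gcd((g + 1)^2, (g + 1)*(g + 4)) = g + 1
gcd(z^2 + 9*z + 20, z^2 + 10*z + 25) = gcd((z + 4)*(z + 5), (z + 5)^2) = z + 5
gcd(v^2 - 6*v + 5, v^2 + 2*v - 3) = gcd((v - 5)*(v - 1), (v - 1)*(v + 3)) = v - 1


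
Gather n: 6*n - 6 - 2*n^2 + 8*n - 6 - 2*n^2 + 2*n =-4*n^2 + 16*n - 12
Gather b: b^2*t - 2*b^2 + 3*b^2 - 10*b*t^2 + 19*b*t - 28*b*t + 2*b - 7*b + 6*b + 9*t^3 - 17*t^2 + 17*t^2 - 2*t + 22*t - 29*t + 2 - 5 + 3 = b^2*(t + 1) + b*(-10*t^2 - 9*t + 1) + 9*t^3 - 9*t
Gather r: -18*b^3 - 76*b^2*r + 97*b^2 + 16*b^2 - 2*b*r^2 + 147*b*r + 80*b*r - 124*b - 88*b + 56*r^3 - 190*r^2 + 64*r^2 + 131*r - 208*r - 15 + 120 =-18*b^3 + 113*b^2 - 212*b + 56*r^3 + r^2*(-2*b - 126) + r*(-76*b^2 + 227*b - 77) + 105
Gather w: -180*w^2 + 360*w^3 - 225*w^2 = 360*w^3 - 405*w^2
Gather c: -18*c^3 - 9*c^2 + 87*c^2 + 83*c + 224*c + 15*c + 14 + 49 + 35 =-18*c^3 + 78*c^2 + 322*c + 98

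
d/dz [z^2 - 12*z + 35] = 2*z - 12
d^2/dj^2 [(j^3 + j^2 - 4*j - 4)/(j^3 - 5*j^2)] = 12*(j^4 - 2*j^3 + 6*j^2 + 10*j - 50)/(j^4*(j^3 - 15*j^2 + 75*j - 125))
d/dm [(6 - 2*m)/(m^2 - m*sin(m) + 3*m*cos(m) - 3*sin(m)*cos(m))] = 2*(-m^2 + m*sin(m) - 3*m*cos(m) + (3 - m)*(3*m*sin(m) + m*cos(m) - 2*m + sin(m) - 3*cos(m) + 3*cos(2*m)) + 3*sin(2*m)/2)/((m - sin(m))^2*(m + 3*cos(m))^2)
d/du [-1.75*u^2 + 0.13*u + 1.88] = 0.13 - 3.5*u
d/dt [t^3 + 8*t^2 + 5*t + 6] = 3*t^2 + 16*t + 5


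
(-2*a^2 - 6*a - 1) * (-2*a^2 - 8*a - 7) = 4*a^4 + 28*a^3 + 64*a^2 + 50*a + 7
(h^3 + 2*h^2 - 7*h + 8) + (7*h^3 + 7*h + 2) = 8*h^3 + 2*h^2 + 10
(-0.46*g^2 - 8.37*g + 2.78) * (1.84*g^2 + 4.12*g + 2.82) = -0.8464*g^4 - 17.296*g^3 - 30.6664*g^2 - 12.1498*g + 7.8396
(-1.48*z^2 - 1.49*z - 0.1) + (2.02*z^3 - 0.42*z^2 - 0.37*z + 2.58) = 2.02*z^3 - 1.9*z^2 - 1.86*z + 2.48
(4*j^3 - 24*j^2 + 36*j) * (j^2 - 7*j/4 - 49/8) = 4*j^5 - 31*j^4 + 107*j^3/2 + 84*j^2 - 441*j/2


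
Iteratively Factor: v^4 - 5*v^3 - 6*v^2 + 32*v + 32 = (v - 4)*(v^3 - v^2 - 10*v - 8) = (v - 4)*(v + 1)*(v^2 - 2*v - 8) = (v - 4)*(v + 1)*(v + 2)*(v - 4)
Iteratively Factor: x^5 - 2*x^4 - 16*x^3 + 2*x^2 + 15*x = (x + 1)*(x^4 - 3*x^3 - 13*x^2 + 15*x) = x*(x + 1)*(x^3 - 3*x^2 - 13*x + 15) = x*(x - 5)*(x + 1)*(x^2 + 2*x - 3) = x*(x - 5)*(x - 1)*(x + 1)*(x + 3)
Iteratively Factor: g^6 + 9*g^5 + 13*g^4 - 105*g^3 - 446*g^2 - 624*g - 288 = (g + 4)*(g^5 + 5*g^4 - 7*g^3 - 77*g^2 - 138*g - 72) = (g - 4)*(g + 4)*(g^4 + 9*g^3 + 29*g^2 + 39*g + 18) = (g - 4)*(g + 3)*(g + 4)*(g^3 + 6*g^2 + 11*g + 6) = (g - 4)*(g + 3)^2*(g + 4)*(g^2 + 3*g + 2) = (g - 4)*(g + 1)*(g + 3)^2*(g + 4)*(g + 2)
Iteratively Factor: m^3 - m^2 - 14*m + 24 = (m - 2)*(m^2 + m - 12) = (m - 3)*(m - 2)*(m + 4)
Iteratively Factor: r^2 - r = (r)*(r - 1)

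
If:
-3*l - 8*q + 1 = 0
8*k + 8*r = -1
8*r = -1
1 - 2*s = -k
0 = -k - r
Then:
No Solution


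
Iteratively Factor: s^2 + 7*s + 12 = (s + 3)*(s + 4)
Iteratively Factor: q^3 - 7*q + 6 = (q - 2)*(q^2 + 2*q - 3) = (q - 2)*(q - 1)*(q + 3)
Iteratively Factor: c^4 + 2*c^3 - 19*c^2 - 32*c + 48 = (c - 1)*(c^3 + 3*c^2 - 16*c - 48) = (c - 1)*(c + 3)*(c^2 - 16) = (c - 4)*(c - 1)*(c + 3)*(c + 4)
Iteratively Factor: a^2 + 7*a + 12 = (a + 3)*(a + 4)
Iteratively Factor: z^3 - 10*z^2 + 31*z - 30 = (z - 5)*(z^2 - 5*z + 6) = (z - 5)*(z - 3)*(z - 2)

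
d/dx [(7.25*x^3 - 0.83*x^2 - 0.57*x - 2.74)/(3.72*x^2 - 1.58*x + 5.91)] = (26.97*x^4 - 22.91*x^3 + 131.9743*x^2 + 10.575*x - 7.6979)/(13.8384*x^4 - 11.7552*x^3 + 46.4668*x^2 - 18.6756*x + 34.9281)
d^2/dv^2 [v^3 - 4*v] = 6*v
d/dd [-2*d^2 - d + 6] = -4*d - 1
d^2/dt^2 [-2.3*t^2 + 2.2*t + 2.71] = -4.60000000000000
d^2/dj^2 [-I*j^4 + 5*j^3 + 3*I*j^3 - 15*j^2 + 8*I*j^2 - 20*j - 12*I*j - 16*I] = -12*I*j^2 + j*(30 + 18*I) - 30 + 16*I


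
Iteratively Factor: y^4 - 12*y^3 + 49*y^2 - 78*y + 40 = (y - 2)*(y^3 - 10*y^2 + 29*y - 20) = (y - 2)*(y - 1)*(y^2 - 9*y + 20) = (y - 5)*(y - 2)*(y - 1)*(y - 4)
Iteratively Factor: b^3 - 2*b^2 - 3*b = (b - 3)*(b^2 + b) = b*(b - 3)*(b + 1)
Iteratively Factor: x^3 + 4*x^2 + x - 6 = (x - 1)*(x^2 + 5*x + 6) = (x - 1)*(x + 2)*(x + 3)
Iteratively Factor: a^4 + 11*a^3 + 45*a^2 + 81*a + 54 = (a + 3)*(a^3 + 8*a^2 + 21*a + 18) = (a + 3)^2*(a^2 + 5*a + 6) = (a + 2)*(a + 3)^2*(a + 3)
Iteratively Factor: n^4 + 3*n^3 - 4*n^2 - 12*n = (n)*(n^3 + 3*n^2 - 4*n - 12) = n*(n - 2)*(n^2 + 5*n + 6) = n*(n - 2)*(n + 3)*(n + 2)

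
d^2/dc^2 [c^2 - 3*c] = 2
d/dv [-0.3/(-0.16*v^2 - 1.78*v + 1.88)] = (-0.096*v - 0.534)/(0.16*v^2 + 1.78*v - 1.88)^2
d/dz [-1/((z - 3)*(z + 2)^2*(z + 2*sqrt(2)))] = ((z - 3)*(z + 2) + 2*(z - 3)*(z + 2*sqrt(2)) + (z + 2)*(z + 2*sqrt(2)))/((z - 3)^2*(z + 2)^3*(z + 2*sqrt(2))^2)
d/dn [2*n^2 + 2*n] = 4*n + 2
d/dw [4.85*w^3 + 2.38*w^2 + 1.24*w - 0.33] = 14.55*w^2 + 4.76*w + 1.24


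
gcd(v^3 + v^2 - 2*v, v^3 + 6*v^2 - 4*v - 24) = v + 2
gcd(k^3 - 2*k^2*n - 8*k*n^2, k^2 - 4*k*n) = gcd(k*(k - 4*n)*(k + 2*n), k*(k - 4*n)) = k^2 - 4*k*n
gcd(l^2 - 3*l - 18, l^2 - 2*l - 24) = l - 6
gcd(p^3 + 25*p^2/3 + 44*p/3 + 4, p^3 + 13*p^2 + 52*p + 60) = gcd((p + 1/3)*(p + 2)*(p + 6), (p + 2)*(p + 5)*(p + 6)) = p^2 + 8*p + 12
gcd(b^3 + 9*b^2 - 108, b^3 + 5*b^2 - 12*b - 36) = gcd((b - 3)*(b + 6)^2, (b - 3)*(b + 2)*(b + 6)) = b^2 + 3*b - 18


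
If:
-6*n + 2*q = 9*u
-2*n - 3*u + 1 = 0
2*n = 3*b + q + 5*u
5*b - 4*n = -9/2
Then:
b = -17/22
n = 7/44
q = 3/2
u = 5/22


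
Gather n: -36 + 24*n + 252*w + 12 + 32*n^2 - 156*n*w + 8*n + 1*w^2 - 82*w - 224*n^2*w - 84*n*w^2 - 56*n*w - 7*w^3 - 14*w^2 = n^2*(32 - 224*w) + n*(-84*w^2 - 212*w + 32) - 7*w^3 - 13*w^2 + 170*w - 24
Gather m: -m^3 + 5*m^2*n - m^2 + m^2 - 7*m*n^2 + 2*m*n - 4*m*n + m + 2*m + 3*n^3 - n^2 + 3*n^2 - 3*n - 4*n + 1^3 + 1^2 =-m^3 + 5*m^2*n + m*(-7*n^2 - 2*n + 3) + 3*n^3 + 2*n^2 - 7*n + 2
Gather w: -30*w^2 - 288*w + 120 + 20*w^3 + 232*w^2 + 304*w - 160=20*w^3 + 202*w^2 + 16*w - 40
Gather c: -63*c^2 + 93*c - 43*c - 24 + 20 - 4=-63*c^2 + 50*c - 8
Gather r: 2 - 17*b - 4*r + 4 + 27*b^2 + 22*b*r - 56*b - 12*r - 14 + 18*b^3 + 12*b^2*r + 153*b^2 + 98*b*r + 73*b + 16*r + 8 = 18*b^3 + 180*b^2 + r*(12*b^2 + 120*b)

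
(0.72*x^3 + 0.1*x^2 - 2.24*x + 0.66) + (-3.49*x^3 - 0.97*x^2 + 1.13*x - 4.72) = -2.77*x^3 - 0.87*x^2 - 1.11*x - 4.06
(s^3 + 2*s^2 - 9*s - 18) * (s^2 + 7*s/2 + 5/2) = s^5 + 11*s^4/2 + s^3/2 - 89*s^2/2 - 171*s/2 - 45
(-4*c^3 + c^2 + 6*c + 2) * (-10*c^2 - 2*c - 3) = 40*c^5 - 2*c^4 - 50*c^3 - 35*c^2 - 22*c - 6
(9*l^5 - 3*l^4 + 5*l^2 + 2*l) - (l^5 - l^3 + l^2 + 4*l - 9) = 8*l^5 - 3*l^4 + l^3 + 4*l^2 - 2*l + 9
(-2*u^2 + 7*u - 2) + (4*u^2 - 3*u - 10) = 2*u^2 + 4*u - 12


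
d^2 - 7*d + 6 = (d - 6)*(d - 1)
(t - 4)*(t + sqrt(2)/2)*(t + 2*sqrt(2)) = t^3 - 4*t^2 + 5*sqrt(2)*t^2/2 - 10*sqrt(2)*t + 2*t - 8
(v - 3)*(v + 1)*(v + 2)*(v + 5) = v^4 + 5*v^3 - 7*v^2 - 41*v - 30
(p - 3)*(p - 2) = p^2 - 5*p + 6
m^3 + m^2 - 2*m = m*(m - 1)*(m + 2)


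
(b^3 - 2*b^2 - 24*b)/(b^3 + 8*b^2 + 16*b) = (b - 6)/(b + 4)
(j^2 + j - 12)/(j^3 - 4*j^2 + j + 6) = (j + 4)/(j^2 - j - 2)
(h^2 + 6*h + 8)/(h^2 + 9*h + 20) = (h + 2)/(h + 5)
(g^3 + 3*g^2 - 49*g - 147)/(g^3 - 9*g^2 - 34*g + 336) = (g^2 + 10*g + 21)/(g^2 - 2*g - 48)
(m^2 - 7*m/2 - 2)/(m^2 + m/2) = (m - 4)/m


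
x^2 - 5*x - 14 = (x - 7)*(x + 2)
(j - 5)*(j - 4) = j^2 - 9*j + 20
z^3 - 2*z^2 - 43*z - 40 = (z - 8)*(z + 1)*(z + 5)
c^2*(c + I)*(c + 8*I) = c^4 + 9*I*c^3 - 8*c^2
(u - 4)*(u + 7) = u^2 + 3*u - 28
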